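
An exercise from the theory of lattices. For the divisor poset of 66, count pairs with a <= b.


The order relation is {(a,b) : a <= b}, reflexive so it includes (a,a).
Examples: (1,1), (1,11), (1,2), (1,22), (1,3), ...
Total ordered pairs: 27


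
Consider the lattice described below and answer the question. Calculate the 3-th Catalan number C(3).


C(n) = C(2n, n) / (n+1).
C(6, 3) = 20
C(3) = 20 / 4 = 5


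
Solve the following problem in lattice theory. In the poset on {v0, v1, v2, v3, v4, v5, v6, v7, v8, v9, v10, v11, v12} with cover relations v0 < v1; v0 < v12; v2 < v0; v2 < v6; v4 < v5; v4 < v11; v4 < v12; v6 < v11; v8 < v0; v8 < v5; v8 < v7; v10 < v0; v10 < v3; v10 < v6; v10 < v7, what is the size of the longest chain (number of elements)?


A chain is a totally ordered subset; we count the number of elements in a maximum chain.
Compute, for each element x, the size of the longest chain ending at x:
  v2: 1
  v4: 1
  v8: 1
  v9: 1
  v10: 1
  v3: 2
  ...
A maximum chain: v2 < v0 < v1
Number of elements in the longest chain: 3


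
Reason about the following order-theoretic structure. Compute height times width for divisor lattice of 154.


Height = length of longest chain minus 1; width = size of largest antichain.
A maximum chain: 1 | 11 | 77 | 154  (height 3).
A maximum antichain: {2, 7, 11}  (width 3).
Product = 3 * 3 = 9


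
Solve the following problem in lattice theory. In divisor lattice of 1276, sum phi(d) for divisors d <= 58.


Divisors of 1276 up to 58: [1, 2, 4, 11, 22, 29, 44, 58]
phi values: [1, 1, 2, 10, 10, 28, 20, 28]
Sum = 100


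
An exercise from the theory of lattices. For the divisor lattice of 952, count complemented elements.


An element a is complemented if some b has a meet b = bottom, a join b = top.
a is complemented iff gcd(a, n/a)=1, i.e. a is a unitary divisor of 952.
Complemented elements: 1, 7, 8, 17, 56, 119, ... (2 more)
Count: 8


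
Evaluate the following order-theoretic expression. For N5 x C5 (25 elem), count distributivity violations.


Distributive law: a ^ (b v c) = (a ^ b) v (a ^ c).
Check all 25^3 = 15625 ordered triples (a,b,c).
  e.g. a=(b,0), b=(a,0), c=(c,0): lhs=(b,0) != rhs=(a,0)
  e.g. a=(b,0), b=(a,0), c=(c,1): lhs=(b,0) != rhs=(a,0)
Total violating triples: 250


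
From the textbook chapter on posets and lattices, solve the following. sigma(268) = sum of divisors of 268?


sigma(n) = sum of divisors.
Divisors of 268: [1, 2, 4, 67, 134, 268]
Sum = 476


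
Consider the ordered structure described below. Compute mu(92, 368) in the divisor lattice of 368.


In a divisor lattice, mu(a,b) = mu(b/a) where mu is the classical Mobius function.
b/a = 368/92 = 4
Prime factorization of 4: primes [2]
4 is not squarefree, so mu(4) = 0


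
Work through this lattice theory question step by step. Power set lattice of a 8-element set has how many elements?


Power set = 2^n.
2^8 = 256


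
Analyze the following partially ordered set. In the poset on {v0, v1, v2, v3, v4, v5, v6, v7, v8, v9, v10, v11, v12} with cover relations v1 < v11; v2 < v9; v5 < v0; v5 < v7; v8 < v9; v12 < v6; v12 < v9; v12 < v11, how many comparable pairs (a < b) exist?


A comparable pair {a,b} has a < b or b < a in the order.
Count unordered pairs where one element is strictly below the other.
Examples: {v0,v5}, {v1,v11}, {v2,v9}, {v5,v7}, ...
Total comparable pairs: 8


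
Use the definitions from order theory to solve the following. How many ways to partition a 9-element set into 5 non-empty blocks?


S(n,k) = k*S(n-1,k) + S(n-1,k-1).
S(8,5) = 1050, S(8,4) = 1701
S(9,5) = 5*1050 + 1701 = 5250 + 1701
S(9,5) = 6951


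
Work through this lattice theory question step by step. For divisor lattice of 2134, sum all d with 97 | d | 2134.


Interval [97,2134] in divisors of 2134: [97, 194, 1067, 2134]
Sum = 3492


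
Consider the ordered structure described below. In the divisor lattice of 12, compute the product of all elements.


Divisors of 12: [1, 2, 3, 4, 6, 12]
Product = n^(d(n)/2) = 12^(6/2)
Product = 1728


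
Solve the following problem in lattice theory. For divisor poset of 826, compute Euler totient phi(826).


phi(n) = n * prod_{p|n} (1 - 1/p).
Prime divisors of 826: [2, 7, 59]
phi(826) = 826 * (1 - 1/2) * (1 - 1/7) * (1 - 1/59)
phi(826) = 348


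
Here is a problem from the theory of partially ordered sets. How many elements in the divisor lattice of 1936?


Divisors of 1936: [1, 2, 4, 8, 11, 16, 22, 44, 88, 121, 176, 242, 484, 968, 1936]
Count: 15


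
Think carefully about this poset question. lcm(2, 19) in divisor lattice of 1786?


Join=lcm.
gcd(2,19)=1
lcm=38


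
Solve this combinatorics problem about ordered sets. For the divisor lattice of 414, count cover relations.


A cover relation a -< b holds when a < b with no c strictly between.
Cover relations:
  1 -< 2
  1 -< 3
  1 -< 23
  2 -< 6
  2 -< 46
  3 -< 6
  3 -< 9
  3 -< 69
  ...12 more
Total: 20


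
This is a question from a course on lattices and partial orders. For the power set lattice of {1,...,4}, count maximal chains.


A maximal chain goes from the minimum element to a maximal element via cover relations.
Counting all min-to-max paths in the cover graph.
Total maximal chains: 24


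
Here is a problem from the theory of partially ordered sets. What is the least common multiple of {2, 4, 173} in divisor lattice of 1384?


In a divisor lattice, join = lcm (least common multiple).
Compute lcm iteratively: start with first element, then lcm(current, next).
Elements: [2, 4, 173]
lcm(2,4) = 4
lcm(4,173) = 692
Final lcm = 692


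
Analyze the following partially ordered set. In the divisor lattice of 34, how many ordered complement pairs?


Complement pair (a,b): a meet b = bottom, a join b = top.
Here: gcd(a,b)=1 and lcm(a,b)=34, i.e. a*b=34 with a,b coprime.
Pairs found: (1,34), (2,17), (17,2), (34,1)
Total ordered pairs: 4


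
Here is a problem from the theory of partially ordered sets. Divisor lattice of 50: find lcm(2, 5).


In a divisor lattice, join = lcm (least common multiple).
gcd(2,5) = 1
lcm(2,5) = 2*5/gcd = 10/1 = 10


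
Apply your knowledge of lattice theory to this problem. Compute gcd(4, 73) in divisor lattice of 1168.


In a divisor lattice, meet = gcd (greatest common divisor).
By Euclidean algorithm or factoring: gcd(4,73) = 1


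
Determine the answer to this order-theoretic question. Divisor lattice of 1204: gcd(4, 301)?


Meet=gcd.
gcd(4,301)=1


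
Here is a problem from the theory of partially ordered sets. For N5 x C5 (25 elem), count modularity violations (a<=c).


Modular law: if a <= c then a v (b ^ c) = (a v b) ^ c.
Check all triples (a,b,c) with a <= c among 25 elements.
  e.g. a=(a,0), b=(c,0), c=(b,0): lhs=(a,0) != rhs=(b,0)
  e.g. a=(a,0), b=(c,1), c=(b,0): lhs=(a,0) != rhs=(b,0)
Total violating triples: 75


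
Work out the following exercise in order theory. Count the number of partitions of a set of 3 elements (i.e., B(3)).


B(n) = number of set partitions of an n-element set.
B(n) satisfies the recurrence: B(n+1) = sum_k C(n,k)*B(k).
B(3) = 5


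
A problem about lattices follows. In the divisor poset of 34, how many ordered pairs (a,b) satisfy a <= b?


The order relation is {(a,b) : a <= b}, reflexive so it includes (a,a).
Examples: (1,1), (1,17), (1,2), (1,34), (17,17), ...
Total ordered pairs: 9


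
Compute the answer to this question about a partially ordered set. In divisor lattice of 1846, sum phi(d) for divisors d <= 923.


Divisors of 1846 up to 923: [1, 2, 13, 26, 71, 142, 923]
phi values: [1, 1, 12, 12, 70, 70, 840]
Sum = 1006


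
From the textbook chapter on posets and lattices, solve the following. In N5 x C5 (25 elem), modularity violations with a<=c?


Modular law: if a <= c then a v (b ^ c) = (a v b) ^ c.
Check all triples (a,b,c) with a <= c among 25 elements.
  e.g. a=(a,0), b=(c,0), c=(b,0): lhs=(a,0) != rhs=(b,0)
  e.g. a=(a,0), b=(c,1), c=(b,0): lhs=(a,0) != rhs=(b,0)
Total violating triples: 75


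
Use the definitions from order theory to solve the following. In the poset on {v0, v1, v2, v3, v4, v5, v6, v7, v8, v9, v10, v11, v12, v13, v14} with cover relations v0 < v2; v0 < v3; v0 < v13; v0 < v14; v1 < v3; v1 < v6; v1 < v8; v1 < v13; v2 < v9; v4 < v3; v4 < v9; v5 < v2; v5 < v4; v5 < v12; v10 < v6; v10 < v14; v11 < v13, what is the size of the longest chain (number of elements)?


A chain is a totally ordered subset; we count the number of elements in a maximum chain.
Compute, for each element x, the size of the longest chain ending at x:
  v0: 1
  v1: 1
  v5: 1
  v7: 1
  v10: 1
  v11: 1
  ...
A maximum chain: v5 < v4 < v3
Number of elements in the longest chain: 3


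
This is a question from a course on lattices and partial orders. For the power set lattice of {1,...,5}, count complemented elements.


An element a is complemented if some b has a meet b = bottom, a join b = top.
every subset A has complement S\A, so all elements are complemented.
Complemented elements: {}, {1}, {2}, {3}, {4}, {5}, ... (26 more)
Count: 32


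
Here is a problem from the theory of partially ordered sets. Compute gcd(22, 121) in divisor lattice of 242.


In a divisor lattice, meet = gcd (greatest common divisor).
By Euclidean algorithm or factoring: gcd(22,121) = 11


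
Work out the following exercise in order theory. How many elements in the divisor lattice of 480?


Divisors of 480: [1, 2, 3, 4, 5, 6, 8, 10, 12, 15, 16, 20, 24, 30, 32, 40, 48, 60, 80, 96, 120, 160, 240, 480]
Count: 24


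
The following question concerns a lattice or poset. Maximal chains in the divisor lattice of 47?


A maximal chain goes from the minimum element to a maximal element via cover relations.
Counting all min-to-max paths in the cover graph.
Total maximal chains: 1


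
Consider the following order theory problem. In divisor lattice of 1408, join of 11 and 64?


In a divisor lattice, join = lcm (least common multiple).
gcd(11,64) = 1
lcm(11,64) = 11*64/gcd = 704/1 = 704


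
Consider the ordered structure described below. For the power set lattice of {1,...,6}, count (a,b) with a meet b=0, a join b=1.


Complement pair (a,b): a meet b = bottom, a join b = top.
Here: A intersect B = {} and A union B = {1,...,6}.
Pairs found: ({},{1,2,3,4,5,6}), ({1},{2,3,4,5,6}), ({2},{1,3,4,5,6}), ({3},{1,2,4,5,6}), ... (60 more)
Total ordered pairs: 64


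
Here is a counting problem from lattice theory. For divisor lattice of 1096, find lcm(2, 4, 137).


In a divisor lattice, join = lcm (least common multiple).
Compute lcm iteratively: start with first element, then lcm(current, next).
Elements: [2, 4, 137]
lcm(2,4) = 4
lcm(4,137) = 548
Final lcm = 548


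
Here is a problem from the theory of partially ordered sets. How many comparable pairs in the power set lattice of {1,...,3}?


A comparable pair {a,b} has a < b or b < a in the order.
Count unordered pairs where one element is strictly below the other.
Examples: {{},{1}}, {{},{2}}, {{},{3}}, {{},{1,2}}, ...
Total comparable pairs: 19


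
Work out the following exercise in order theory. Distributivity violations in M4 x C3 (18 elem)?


Distributive law: a ^ (b v c) = (a ^ b) v (a ^ c).
Check all 18^3 = 5832 ordered triples (a,b,c).
  e.g. a=(a1,0), b=(a2,0), c=(a3,0): lhs=(a1,0) != rhs=(0,0)
  e.g. a=(a1,0), b=(a2,0), c=(a3,1): lhs=(a1,0) != rhs=(0,0)
Total violating triples: 648


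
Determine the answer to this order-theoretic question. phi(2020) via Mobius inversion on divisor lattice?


phi(n) = n * prod_{p|n} (1 - 1/p).
Prime divisors of 2020: [2, 5, 101]
phi(2020) = 2020 * (1 - 1/2) * (1 - 1/5) * (1 - 1/101)
phi(2020) = 800


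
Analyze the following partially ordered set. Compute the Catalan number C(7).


C(n) = C(2n, n) / (n+1).
C(14, 7) = 3432
C(7) = 3432 / 8 = 429


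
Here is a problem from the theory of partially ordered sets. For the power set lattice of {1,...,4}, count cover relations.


A cover relation a -< b holds when a < b with no c strictly between.
Cover relations:
  {} -< {1}
  {} -< {2}
  {} -< {3}
  {} -< {4}
  {1} -< {1,2}
  {1} -< {1,3}
  {1} -< {1,4}
  {2} -< {1,2}
  ...24 more
Total: 32


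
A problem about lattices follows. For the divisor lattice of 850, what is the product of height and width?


Height = length of longest chain minus 1; width = size of largest antichain.
A maximum chain: 1 | 17 | 85 | 425 | 850  (height 4).
A maximum antichain: {10, 25, 34, 85}  (width 4).
Product = 4 * 4 = 16


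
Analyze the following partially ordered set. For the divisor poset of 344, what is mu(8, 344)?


In a divisor lattice, mu(a,b) = mu(b/a) where mu is the classical Mobius function.
b/a = 344/8 = 43
Prime factorization of 43: primes [43]
43 is squarefree with 1 prime factor(s), so mu(43) = (-1)^1 = -1


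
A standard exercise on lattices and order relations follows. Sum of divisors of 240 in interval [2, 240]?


Interval [2,240] in divisors of 240: [2, 4, 6, 8, 10, 12, 16, 20, 24, 30, 40, 48, 60, 80, 120, 240]
Sum = 720


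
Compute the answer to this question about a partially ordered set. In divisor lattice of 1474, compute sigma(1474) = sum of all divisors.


sigma(n) = sum of divisors.
Divisors of 1474: [1, 2, 11, 22, 67, 134, 737, 1474]
Sum = 2448


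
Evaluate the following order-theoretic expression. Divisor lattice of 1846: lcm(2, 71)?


Join=lcm.
gcd(2,71)=1
lcm=142


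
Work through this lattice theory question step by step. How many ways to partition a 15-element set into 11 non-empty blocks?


S(n,k) = k*S(n-1,k) + S(n-1,k-1).
S(14,11) = 66066, S(14,10) = 752752
S(15,11) = 11*66066 + 752752 = 726726 + 752752
S(15,11) = 1479478


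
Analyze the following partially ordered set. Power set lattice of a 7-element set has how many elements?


Power set = 2^n.
2^7 = 128


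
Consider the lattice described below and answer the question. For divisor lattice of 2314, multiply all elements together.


Divisors of 2314: [1, 2, 13, 26, 89, 178, 1157, 2314]
Product = n^(d(n)/2) = 2314^(8/2)
Product = 28671698323216


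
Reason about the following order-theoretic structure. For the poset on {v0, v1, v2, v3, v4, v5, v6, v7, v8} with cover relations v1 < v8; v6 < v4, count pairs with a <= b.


The order relation is {(a,b) : a <= b}, reflexive so it includes (a,a).
Examples: (v0,v0), (v1,v1), (v1,v8), (v2,v2), (v3,v3), ...
Total ordered pairs: 11


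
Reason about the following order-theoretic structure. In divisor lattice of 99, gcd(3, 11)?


Meet=gcd.
gcd(3,11)=1


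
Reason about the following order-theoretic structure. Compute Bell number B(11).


B(n) = number of set partitions of an n-element set.
B(n) satisfies the recurrence: B(n+1) = sum_k C(n,k)*B(k).
B(11) = 678570


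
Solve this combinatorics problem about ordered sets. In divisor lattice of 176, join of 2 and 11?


In a divisor lattice, join = lcm (least common multiple).
gcd(2,11) = 1
lcm(2,11) = 2*11/gcd = 22/1 = 22


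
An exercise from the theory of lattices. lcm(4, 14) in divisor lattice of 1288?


Join=lcm.
gcd(4,14)=2
lcm=28


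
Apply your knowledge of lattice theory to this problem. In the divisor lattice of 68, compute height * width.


Height = length of longest chain minus 1; width = size of largest antichain.
A maximum chain: 1 | 17 | 34 | 68  (height 3).
A maximum antichain: {2, 17}  (width 2).
Product = 3 * 2 = 6


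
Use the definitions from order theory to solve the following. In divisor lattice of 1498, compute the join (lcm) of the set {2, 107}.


In a divisor lattice, join = lcm (least common multiple).
Compute lcm iteratively: start with first element, then lcm(current, next).
Elements: [2, 107]
lcm(2,107) = 214
Final lcm = 214


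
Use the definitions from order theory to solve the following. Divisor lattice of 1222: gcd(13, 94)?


Meet=gcd.
gcd(13,94)=1


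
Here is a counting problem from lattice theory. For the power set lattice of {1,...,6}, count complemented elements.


An element a is complemented if some b has a meet b = bottom, a join b = top.
every subset A has complement S\A, so all elements are complemented.
Complemented elements: {}, {1}, {2}, {3}, {4}, {5}, ... (58 more)
Count: 64


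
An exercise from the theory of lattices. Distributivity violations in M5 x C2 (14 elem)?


Distributive law: a ^ (b v c) = (a ^ b) v (a ^ c).
Check all 14^3 = 2744 ordered triples (a,b,c).
  e.g. a=(a1,0), b=(a2,0), c=(a3,0): lhs=(a1,0) != rhs=(0,0)
  e.g. a=(a1,0), b=(a2,0), c=(a3,1): lhs=(a1,0) != rhs=(0,0)
Total violating triples: 480


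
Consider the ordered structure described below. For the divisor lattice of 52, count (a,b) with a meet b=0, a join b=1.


Complement pair (a,b): a meet b = bottom, a join b = top.
Here: gcd(a,b)=1 and lcm(a,b)=52, i.e. a*b=52 with a,b coprime.
Pairs found: (1,52), (4,13), (13,4), (52,1)
Total ordered pairs: 4


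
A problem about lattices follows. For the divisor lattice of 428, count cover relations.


A cover relation a -< b holds when a < b with no c strictly between.
Cover relations:
  1 -< 2
  1 -< 107
  2 -< 4
  2 -< 214
  4 -< 428
  107 -< 214
  214 -< 428
Total: 7


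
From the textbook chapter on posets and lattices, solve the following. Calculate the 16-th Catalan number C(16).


C(n) = C(2n, n) / (n+1).
C(32, 16) = 601080390
C(16) = 601080390 / 17 = 35357670


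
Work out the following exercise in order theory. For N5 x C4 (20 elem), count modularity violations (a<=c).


Modular law: if a <= c then a v (b ^ c) = (a v b) ^ c.
Check all triples (a,b,c) with a <= c among 20 elements.
  e.g. a=(a,0), b=(c,0), c=(b,0): lhs=(a,0) != rhs=(b,0)
  e.g. a=(a,0), b=(c,1), c=(b,0): lhs=(a,0) != rhs=(b,0)
Total violating triples: 40


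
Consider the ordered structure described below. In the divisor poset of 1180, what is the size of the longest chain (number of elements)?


A chain is a totally ordered subset; we count the number of elements in a maximum chain.
Compute, for each element x, the size of the longest chain ending at x:
  1: 1
  2: 2
  5: 2
  59: 2
  4: 3
  10: 3
  ...
A maximum chain: 1 < 2 < 4 < 20 < 1180
Number of elements in the longest chain: 5


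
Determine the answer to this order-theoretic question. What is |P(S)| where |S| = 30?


Power set = 2^n.
2^30 = 1073741824


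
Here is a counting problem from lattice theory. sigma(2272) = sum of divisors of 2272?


sigma(n) = sum of divisors.
Divisors of 2272: [1, 2, 4, 8, 16, 32, 71, 142, 284, 568, 1136, 2272]
Sum = 4536


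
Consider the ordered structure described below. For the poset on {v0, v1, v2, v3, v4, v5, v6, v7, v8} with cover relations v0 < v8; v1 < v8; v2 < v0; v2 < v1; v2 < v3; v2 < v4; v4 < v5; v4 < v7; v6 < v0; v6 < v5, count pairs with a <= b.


The order relation is {(a,b) : a <= b}, reflexive so it includes (a,a).
Examples: (v0,v0), (v0,v8), (v1,v1), (v1,v8), (v2,v0), ...
Total ordered pairs: 23


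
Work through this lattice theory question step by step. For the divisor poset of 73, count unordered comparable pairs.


A comparable pair {a,b} has a < b or b < a in the order.
Count unordered pairs where one element is strictly below the other.
Examples: {1,73}
Total comparable pairs: 1


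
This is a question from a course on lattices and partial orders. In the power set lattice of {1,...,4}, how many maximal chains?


A maximal chain goes from the minimum element to a maximal element via cover relations.
Counting all min-to-max paths in the cover graph.
Total maximal chains: 24


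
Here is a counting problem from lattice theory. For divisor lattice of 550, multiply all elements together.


Divisors of 550: [1, 2, 5, 10, 11, 22, 25, 50, 55, 110, 275, 550]
Product = n^(d(n)/2) = 550^(12/2)
Product = 27680640625000000


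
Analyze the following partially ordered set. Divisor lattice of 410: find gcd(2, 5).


In a divisor lattice, meet = gcd (greatest common divisor).
By Euclidean algorithm or factoring: gcd(2,5) = 1


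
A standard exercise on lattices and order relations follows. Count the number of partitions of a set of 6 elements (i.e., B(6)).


B(n) = number of set partitions of an n-element set.
B(n) satisfies the recurrence: B(n+1) = sum_k C(n,k)*B(k).
B(6) = 203


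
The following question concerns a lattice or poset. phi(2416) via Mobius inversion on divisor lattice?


phi(n) = n * prod_{p|n} (1 - 1/p).
Prime divisors of 2416: [2, 151]
phi(2416) = 2416 * (1 - 1/2) * (1 - 1/151)
phi(2416) = 1200


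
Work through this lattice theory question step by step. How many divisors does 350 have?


Divisors of 350: [1, 2, 5, 7, 10, 14, 25, 35, 50, 70, 175, 350]
Count: 12


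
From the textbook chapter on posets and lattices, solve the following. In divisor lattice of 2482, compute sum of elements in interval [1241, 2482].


Interval [1241,2482] in divisors of 2482: [1241, 2482]
Sum = 3723


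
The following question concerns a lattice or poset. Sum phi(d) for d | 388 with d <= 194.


Divisors of 388 up to 194: [1, 2, 4, 97, 194]
phi values: [1, 1, 2, 96, 96]
Sum = 196


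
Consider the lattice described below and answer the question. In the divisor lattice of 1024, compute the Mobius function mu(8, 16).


In a divisor lattice, mu(a,b) = mu(b/a) where mu is the classical Mobius function.
b/a = 16/8 = 2
Prime factorization of 2: primes [2]
2 is squarefree with 1 prime factor(s), so mu(2) = (-1)^1 = -1


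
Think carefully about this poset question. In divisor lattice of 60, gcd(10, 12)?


Meet=gcd.
gcd(10,12)=2


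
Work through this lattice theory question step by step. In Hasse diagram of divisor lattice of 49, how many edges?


A cover relation a -< b holds when a < b with no c strictly between.
Cover relations:
  1 -< 7
  7 -< 49
Total: 2


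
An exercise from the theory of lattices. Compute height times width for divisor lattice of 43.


Height = length of longest chain minus 1; width = size of largest antichain.
A maximum chain: 1 | 43  (height 1).
A maximum antichain: {1}  (width 1).
Product = 1 * 1 = 1


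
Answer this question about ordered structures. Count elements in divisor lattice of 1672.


Divisors of 1672: [1, 2, 4, 8, 11, 19, 22, 38, 44, 76, 88, 152, 209, 418, 836, 1672]
Count: 16


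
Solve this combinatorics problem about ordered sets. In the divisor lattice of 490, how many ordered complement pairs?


Complement pair (a,b): a meet b = bottom, a join b = top.
Here: gcd(a,b)=1 and lcm(a,b)=490, i.e. a*b=490 with a,b coprime.
Pairs found: (1,490), (2,245), (5,98), (10,49), ... (4 more)
Total ordered pairs: 8


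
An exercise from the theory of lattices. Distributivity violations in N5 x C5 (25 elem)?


Distributive law: a ^ (b v c) = (a ^ b) v (a ^ c).
Check all 25^3 = 15625 ordered triples (a,b,c).
  e.g. a=(b,0), b=(a,0), c=(c,0): lhs=(b,0) != rhs=(a,0)
  e.g. a=(b,0), b=(a,0), c=(c,1): lhs=(b,0) != rhs=(a,0)
Total violating triples: 250


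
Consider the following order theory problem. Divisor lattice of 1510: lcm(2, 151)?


Join=lcm.
gcd(2,151)=1
lcm=302


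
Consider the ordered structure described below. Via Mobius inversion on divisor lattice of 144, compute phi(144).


phi(n) = n * prod_{p|n} (1 - 1/p).
Prime divisors of 144: [2, 3]
phi(144) = 144 * (1 - 1/2) * (1 - 1/3)
phi(144) = 48


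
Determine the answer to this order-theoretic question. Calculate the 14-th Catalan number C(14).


C(n) = C(2n, n) / (n+1).
C(28, 14) = 40116600
C(14) = 40116600 / 15 = 2674440


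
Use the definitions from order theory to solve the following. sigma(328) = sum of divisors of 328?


sigma(n) = sum of divisors.
Divisors of 328: [1, 2, 4, 8, 41, 82, 164, 328]
Sum = 630


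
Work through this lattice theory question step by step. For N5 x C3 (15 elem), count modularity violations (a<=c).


Modular law: if a <= c then a v (b ^ c) = (a v b) ^ c.
Check all triples (a,b,c) with a <= c among 15 elements.
  e.g. a=(a,0), b=(c,0), c=(b,0): lhs=(a,0) != rhs=(b,0)
  e.g. a=(a,0), b=(c,1), c=(b,0): lhs=(a,0) != rhs=(b,0)
Total violating triples: 18


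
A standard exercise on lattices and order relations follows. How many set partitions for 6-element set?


B(n) = number of set partitions of an n-element set.
B(n) satisfies the recurrence: B(n+1) = sum_k C(n,k)*B(k).
B(6) = 203


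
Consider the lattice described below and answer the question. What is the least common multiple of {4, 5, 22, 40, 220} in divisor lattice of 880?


In a divisor lattice, join = lcm (least common multiple).
Compute lcm iteratively: start with first element, then lcm(current, next).
Elements: [4, 5, 22, 40, 220]
lcm(4,5) = 20
lcm(20,22) = 220
lcm(220,40) = 440
lcm(440,220) = 440
Final lcm = 440


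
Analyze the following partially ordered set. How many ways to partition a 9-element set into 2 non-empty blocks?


S(n,k) = k*S(n-1,k) + S(n-1,k-1).
S(8,2) = 127, S(8,1) = 1
S(9,2) = 2*127 + 1 = 254 + 1
S(9,2) = 255


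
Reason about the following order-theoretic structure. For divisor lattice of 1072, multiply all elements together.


Divisors of 1072: [1, 2, 4, 8, 16, 67, 134, 268, 536, 1072]
Product = n^(d(n)/2) = 1072^(10/2)
Product = 1415708784197632


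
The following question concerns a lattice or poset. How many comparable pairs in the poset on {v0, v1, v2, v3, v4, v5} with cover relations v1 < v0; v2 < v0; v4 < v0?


A comparable pair {a,b} has a < b or b < a in the order.
Count unordered pairs where one element is strictly below the other.
Examples: {v0,v1}, {v0,v2}, {v0,v4}
Total comparable pairs: 3


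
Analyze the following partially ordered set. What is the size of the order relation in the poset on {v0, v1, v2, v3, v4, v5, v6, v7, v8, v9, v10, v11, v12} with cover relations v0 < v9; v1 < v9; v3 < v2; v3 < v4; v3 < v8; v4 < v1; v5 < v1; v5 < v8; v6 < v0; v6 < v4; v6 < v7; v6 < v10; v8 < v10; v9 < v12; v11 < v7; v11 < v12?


The order relation is {(a,b) : a <= b}, reflexive so it includes (a,a).
Examples: (v0,v0), (v0,v12), (v0,v9), (v1,v1), (v1,v12), ...
Total ordered pairs: 43


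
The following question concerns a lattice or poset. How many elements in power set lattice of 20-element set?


Power set = 2^n.
2^20 = 1048576


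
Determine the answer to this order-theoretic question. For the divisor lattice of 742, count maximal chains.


A maximal chain goes from the minimum element to a maximal element via cover relations.
Counting all min-to-max paths in the cover graph.
Total maximal chains: 6


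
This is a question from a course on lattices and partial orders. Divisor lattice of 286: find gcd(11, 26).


In a divisor lattice, meet = gcd (greatest common divisor).
By Euclidean algorithm or factoring: gcd(11,26) = 1


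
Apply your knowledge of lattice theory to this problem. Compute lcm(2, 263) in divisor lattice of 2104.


In a divisor lattice, join = lcm (least common multiple).
gcd(2,263) = 1
lcm(2,263) = 2*263/gcd = 526/1 = 526


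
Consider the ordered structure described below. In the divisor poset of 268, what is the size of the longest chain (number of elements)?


A chain is a totally ordered subset; we count the number of elements in a maximum chain.
Compute, for each element x, the size of the longest chain ending at x:
  1: 1
  2: 2
  67: 2
  4: 3
  134: 3
  268: 4
A maximum chain: 1 < 2 < 4 < 268
Number of elements in the longest chain: 4


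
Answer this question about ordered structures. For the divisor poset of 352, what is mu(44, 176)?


In a divisor lattice, mu(a,b) = mu(b/a) where mu is the classical Mobius function.
b/a = 176/44 = 4
Prime factorization of 4: primes [2]
4 is not squarefree, so mu(4) = 0


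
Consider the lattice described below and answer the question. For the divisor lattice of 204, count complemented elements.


An element a is complemented if some b has a meet b = bottom, a join b = top.
a is complemented iff gcd(a, n/a)=1, i.e. a is a unitary divisor of 204.
Complemented elements: 1, 3, 4, 12, 17, 51, ... (2 more)
Count: 8


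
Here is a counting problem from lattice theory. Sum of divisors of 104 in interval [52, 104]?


Interval [52,104] in divisors of 104: [52, 104]
Sum = 156


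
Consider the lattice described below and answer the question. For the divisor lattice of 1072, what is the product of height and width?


Height = length of longest chain minus 1; width = size of largest antichain.
A maximum chain: 1 | 67 | 134 | 268 | 536 | 1072  (height 5).
A maximum antichain: {2, 67}  (width 2).
Product = 5 * 2 = 10


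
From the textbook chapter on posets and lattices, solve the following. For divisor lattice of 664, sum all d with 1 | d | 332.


Interval [1,332] in divisors of 664: [1, 2, 4, 83, 166, 332]
Sum = 588


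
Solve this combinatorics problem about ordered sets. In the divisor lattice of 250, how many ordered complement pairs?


Complement pair (a,b): a meet b = bottom, a join b = top.
Here: gcd(a,b)=1 and lcm(a,b)=250, i.e. a*b=250 with a,b coprime.
Pairs found: (1,250), (2,125), (125,2), (250,1)
Total ordered pairs: 4


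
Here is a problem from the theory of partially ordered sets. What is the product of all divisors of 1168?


Divisors of 1168: [1, 2, 4, 8, 16, 73, 146, 292, 584, 1168]
Product = n^(d(n)/2) = 1168^(10/2)
Product = 2173773118701568


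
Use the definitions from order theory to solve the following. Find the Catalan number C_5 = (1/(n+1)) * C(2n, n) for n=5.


C(n) = C(2n, n) / (n+1).
C(10, 5) = 252
C(5) = 252 / 6 = 42


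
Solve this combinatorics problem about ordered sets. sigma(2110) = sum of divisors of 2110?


sigma(n) = sum of divisors.
Divisors of 2110: [1, 2, 5, 10, 211, 422, 1055, 2110]
Sum = 3816


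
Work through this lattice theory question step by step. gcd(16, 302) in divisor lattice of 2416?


Meet=gcd.
gcd(16,302)=2


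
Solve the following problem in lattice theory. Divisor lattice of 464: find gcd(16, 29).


In a divisor lattice, meet = gcd (greatest common divisor).
By Euclidean algorithm or factoring: gcd(16,29) = 1


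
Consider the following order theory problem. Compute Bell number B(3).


B(n) = number of set partitions of an n-element set.
B(n) satisfies the recurrence: B(n+1) = sum_k C(n,k)*B(k).
B(3) = 5


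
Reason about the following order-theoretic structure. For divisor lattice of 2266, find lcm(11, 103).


In a divisor lattice, join = lcm (least common multiple).
Compute lcm iteratively: start with first element, then lcm(current, next).
Elements: [11, 103]
lcm(11,103) = 1133
Final lcm = 1133


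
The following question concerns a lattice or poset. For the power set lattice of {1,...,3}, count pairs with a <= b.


The order relation is {(a,b) : a <= b}, reflexive so it includes (a,a).
Examples: ({},{}), ({},{1,2}), ({},{1,2,3}), ({},{1,3}), ({},{1}), ...
Total ordered pairs: 27


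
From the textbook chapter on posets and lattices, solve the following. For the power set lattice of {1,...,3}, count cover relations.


A cover relation a -< b holds when a < b with no c strictly between.
Cover relations:
  {} -< {1}
  {} -< {2}
  {} -< {3}
  {1} -< {1,2}
  {1} -< {1,3}
  {2} -< {1,2}
  {2} -< {2,3}
  {3} -< {1,3}
  ...4 more
Total: 12


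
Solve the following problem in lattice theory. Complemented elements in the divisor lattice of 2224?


An element a is complemented if some b has a meet b = bottom, a join b = top.
a is complemented iff gcd(a, n/a)=1, i.e. a is a unitary divisor of 2224.
Complemented elements: 1, 16, 139, 2224
Count: 4


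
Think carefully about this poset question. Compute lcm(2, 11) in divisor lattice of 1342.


In a divisor lattice, join = lcm (least common multiple).
gcd(2,11) = 1
lcm(2,11) = 2*11/gcd = 22/1 = 22


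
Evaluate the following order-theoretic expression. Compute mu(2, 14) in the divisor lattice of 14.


In a divisor lattice, mu(a,b) = mu(b/a) where mu is the classical Mobius function.
b/a = 14/2 = 7
Prime factorization of 7: primes [7]
7 is squarefree with 1 prime factor(s), so mu(7) = (-1)^1 = -1


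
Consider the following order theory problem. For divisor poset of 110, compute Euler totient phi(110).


phi(n) = n * prod_{p|n} (1 - 1/p).
Prime divisors of 110: [2, 5, 11]
phi(110) = 110 * (1 - 1/2) * (1 - 1/5) * (1 - 1/11)
phi(110) = 40


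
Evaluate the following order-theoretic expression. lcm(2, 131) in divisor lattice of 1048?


Join=lcm.
gcd(2,131)=1
lcm=262


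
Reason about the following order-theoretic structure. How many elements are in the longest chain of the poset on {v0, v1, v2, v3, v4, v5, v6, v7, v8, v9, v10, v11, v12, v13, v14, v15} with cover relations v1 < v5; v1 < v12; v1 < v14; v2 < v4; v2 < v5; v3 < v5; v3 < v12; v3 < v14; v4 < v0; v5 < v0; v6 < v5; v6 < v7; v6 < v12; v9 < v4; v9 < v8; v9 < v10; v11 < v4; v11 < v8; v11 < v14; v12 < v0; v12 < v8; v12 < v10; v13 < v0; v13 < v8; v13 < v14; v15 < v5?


A chain is a totally ordered subset; we count the number of elements in a maximum chain.
Compute, for each element x, the size of the longest chain ending at x:
  v1: 1
  v2: 1
  v3: 1
  v6: 1
  v9: 1
  v11: 1
  ...
A maximum chain: v2 < v4 < v0
Number of elements in the longest chain: 3


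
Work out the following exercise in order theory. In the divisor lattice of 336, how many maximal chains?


A maximal chain goes from the minimum element to a maximal element via cover relations.
Counting all min-to-max paths in the cover graph.
Total maximal chains: 30


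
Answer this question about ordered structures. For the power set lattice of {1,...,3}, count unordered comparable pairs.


A comparable pair {a,b} has a < b or b < a in the order.
Count unordered pairs where one element is strictly below the other.
Examples: {{},{1}}, {{},{2}}, {{},{3}}, {{},{1,2}}, ...
Total comparable pairs: 19


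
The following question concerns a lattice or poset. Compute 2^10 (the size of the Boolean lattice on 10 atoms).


Power set = 2^n.
2^10 = 1024


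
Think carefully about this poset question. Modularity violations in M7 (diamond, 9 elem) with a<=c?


Modular law: if a <= c then a v (b ^ c) = (a v b) ^ c.
Check all triples (a,b,c) with a <= c among 9 elements.
This lattice is modular (diamonds M_m and their chain-products are modular).
Total violating triples: 0


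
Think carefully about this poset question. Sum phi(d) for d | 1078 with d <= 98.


Divisors of 1078 up to 98: [1, 2, 7, 11, 14, 22, 49, 77, 98]
phi values: [1, 1, 6, 10, 6, 10, 42, 60, 42]
Sum = 178


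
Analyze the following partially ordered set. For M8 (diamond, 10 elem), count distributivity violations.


Distributive law: a ^ (b v c) = (a ^ b) v (a ^ c).
Check all 10^3 = 1000 ordered triples (a,b,c).
  e.g. a=a1, b=a2, c=a3: lhs=a1 != rhs=0
  e.g. a=a1, b=a2, c=a4: lhs=a1 != rhs=0
Total violating triples: 336


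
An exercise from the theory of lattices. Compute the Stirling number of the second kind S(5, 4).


S(n,k) = k*S(n-1,k) + S(n-1,k-1).
S(4,4) = 1, S(4,3) = 6
S(5,4) = 4*1 + 6 = 4 + 6
S(5,4) = 10


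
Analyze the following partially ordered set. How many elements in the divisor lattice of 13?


Divisors of 13: [1, 13]
Count: 2


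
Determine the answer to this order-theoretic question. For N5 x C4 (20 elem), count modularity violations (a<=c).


Modular law: if a <= c then a v (b ^ c) = (a v b) ^ c.
Check all triples (a,b,c) with a <= c among 20 elements.
  e.g. a=(a,0), b=(c,0), c=(b,0): lhs=(a,0) != rhs=(b,0)
  e.g. a=(a,0), b=(c,1), c=(b,0): lhs=(a,0) != rhs=(b,0)
Total violating triples: 40


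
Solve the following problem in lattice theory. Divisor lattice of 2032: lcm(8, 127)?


Join=lcm.
gcd(8,127)=1
lcm=1016


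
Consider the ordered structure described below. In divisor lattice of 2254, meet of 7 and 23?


In a divisor lattice, meet = gcd (greatest common divisor).
By Euclidean algorithm or factoring: gcd(7,23) = 1


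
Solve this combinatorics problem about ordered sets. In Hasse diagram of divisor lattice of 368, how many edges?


A cover relation a -< b holds when a < b with no c strictly between.
Cover relations:
  1 -< 2
  1 -< 23
  2 -< 4
  2 -< 46
  4 -< 8
  4 -< 92
  8 -< 16
  8 -< 184
  ...5 more
Total: 13


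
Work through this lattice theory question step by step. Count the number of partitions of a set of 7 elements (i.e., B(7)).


B(n) = number of set partitions of an n-element set.
B(n) satisfies the recurrence: B(n+1) = sum_k C(n,k)*B(k).
B(7) = 877


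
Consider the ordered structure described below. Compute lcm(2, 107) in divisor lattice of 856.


In a divisor lattice, join = lcm (least common multiple).
gcd(2,107) = 1
lcm(2,107) = 2*107/gcd = 214/1 = 214


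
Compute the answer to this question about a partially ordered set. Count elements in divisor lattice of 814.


Divisors of 814: [1, 2, 11, 22, 37, 74, 407, 814]
Count: 8


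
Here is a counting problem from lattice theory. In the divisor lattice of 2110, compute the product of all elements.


Divisors of 2110: [1, 2, 5, 10, 211, 422, 1055, 2110]
Product = n^(d(n)/2) = 2110^(8/2)
Product = 19821194410000


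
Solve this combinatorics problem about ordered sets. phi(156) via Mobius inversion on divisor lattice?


phi(n) = n * prod_{p|n} (1 - 1/p).
Prime divisors of 156: [2, 3, 13]
phi(156) = 156 * (1 - 1/2) * (1 - 1/3) * (1 - 1/13)
phi(156) = 48


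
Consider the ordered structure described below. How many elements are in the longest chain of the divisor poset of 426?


A chain is a totally ordered subset; we count the number of elements in a maximum chain.
Compute, for each element x, the size of the longest chain ending at x:
  1: 1
  2: 2
  3: 2
  71: 2
  6: 3
  142: 3
  ...
A maximum chain: 1 < 2 < 6 < 426
Number of elements in the longest chain: 4


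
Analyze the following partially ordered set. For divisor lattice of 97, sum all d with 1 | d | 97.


Interval [1,97] in divisors of 97: [1, 97]
Sum = 98


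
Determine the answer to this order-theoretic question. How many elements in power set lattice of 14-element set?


Power set = 2^n.
2^14 = 16384


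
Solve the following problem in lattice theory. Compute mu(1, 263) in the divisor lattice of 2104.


In a divisor lattice, mu(a,b) = mu(b/a) where mu is the classical Mobius function.
b/a = 263/1 = 263
Prime factorization of 263: primes [263]
263 is squarefree with 1 prime factor(s), so mu(263) = (-1)^1 = -1


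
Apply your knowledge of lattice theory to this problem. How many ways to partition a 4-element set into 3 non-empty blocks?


S(n,k) = k*S(n-1,k) + S(n-1,k-1).
S(3,3) = 1, S(3,2) = 3
S(4,3) = 3*1 + 3 = 3 + 3
S(4,3) = 6


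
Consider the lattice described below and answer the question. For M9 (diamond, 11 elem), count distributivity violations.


Distributive law: a ^ (b v c) = (a ^ b) v (a ^ c).
Check all 11^3 = 1331 ordered triples (a,b,c).
  e.g. a=a1, b=a2, c=a3: lhs=a1 != rhs=0
  e.g. a=a1, b=a2, c=a4: lhs=a1 != rhs=0
Total violating triples: 504


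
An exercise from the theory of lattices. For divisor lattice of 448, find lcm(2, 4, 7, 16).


In a divisor lattice, join = lcm (least common multiple).
Compute lcm iteratively: start with first element, then lcm(current, next).
Elements: [2, 4, 7, 16]
lcm(2,4) = 4
lcm(4,7) = 28
lcm(28,16) = 112
Final lcm = 112


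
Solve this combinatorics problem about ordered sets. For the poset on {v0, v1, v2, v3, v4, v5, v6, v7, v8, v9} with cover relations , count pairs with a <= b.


The order relation is {(a,b) : a <= b}, reflexive so it includes (a,a).
Examples: (v0,v0), (v1,v1), (v2,v2), (v3,v3), (v4,v4), ...
Total ordered pairs: 10


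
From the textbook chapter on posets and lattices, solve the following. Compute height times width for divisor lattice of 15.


Height = length of longest chain minus 1; width = size of largest antichain.
A maximum chain: 1 | 5 | 15  (height 2).
A maximum antichain: {3, 5}  (width 2).
Product = 2 * 2 = 4
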